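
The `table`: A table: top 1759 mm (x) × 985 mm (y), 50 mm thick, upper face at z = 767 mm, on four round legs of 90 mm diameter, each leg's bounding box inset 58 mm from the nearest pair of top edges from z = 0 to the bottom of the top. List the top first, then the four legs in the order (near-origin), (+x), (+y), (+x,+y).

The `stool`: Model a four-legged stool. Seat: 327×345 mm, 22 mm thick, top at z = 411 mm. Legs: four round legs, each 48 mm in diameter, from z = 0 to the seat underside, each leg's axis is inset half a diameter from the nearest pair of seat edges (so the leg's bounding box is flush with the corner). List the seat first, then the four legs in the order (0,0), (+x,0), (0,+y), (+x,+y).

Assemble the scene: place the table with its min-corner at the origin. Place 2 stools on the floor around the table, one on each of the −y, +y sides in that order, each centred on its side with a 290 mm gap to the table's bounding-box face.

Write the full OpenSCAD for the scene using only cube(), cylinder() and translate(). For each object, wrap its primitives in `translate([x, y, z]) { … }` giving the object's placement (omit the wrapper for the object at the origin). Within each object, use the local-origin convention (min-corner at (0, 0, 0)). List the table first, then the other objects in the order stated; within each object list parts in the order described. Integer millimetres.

translate([0, 0, 717]) cube([1759, 985, 50]);
translate([103, 103, 0]) cylinder(h = 717, r = 45);
translate([1656, 103, 0]) cylinder(h = 717, r = 45);
translate([103, 882, 0]) cylinder(h = 717, r = 45);
translate([1656, 882, 0]) cylinder(h = 717, r = 45);
translate([716, -635, 0]) {
  translate([0, 0, 389]) cube([327, 345, 22]);
  translate([24, 24, 0]) cylinder(h = 389, r = 24);
  translate([303, 24, 0]) cylinder(h = 389, r = 24);
  translate([24, 321, 0]) cylinder(h = 389, r = 24);
  translate([303, 321, 0]) cylinder(h = 389, r = 24);
}
translate([716, 1275, 0]) {
  translate([0, 0, 389]) cube([327, 345, 22]);
  translate([24, 24, 0]) cylinder(h = 389, r = 24);
  translate([303, 24, 0]) cylinder(h = 389, r = 24);
  translate([24, 321, 0]) cylinder(h = 389, r = 24);
  translate([303, 321, 0]) cylinder(h = 389, r = 24);
}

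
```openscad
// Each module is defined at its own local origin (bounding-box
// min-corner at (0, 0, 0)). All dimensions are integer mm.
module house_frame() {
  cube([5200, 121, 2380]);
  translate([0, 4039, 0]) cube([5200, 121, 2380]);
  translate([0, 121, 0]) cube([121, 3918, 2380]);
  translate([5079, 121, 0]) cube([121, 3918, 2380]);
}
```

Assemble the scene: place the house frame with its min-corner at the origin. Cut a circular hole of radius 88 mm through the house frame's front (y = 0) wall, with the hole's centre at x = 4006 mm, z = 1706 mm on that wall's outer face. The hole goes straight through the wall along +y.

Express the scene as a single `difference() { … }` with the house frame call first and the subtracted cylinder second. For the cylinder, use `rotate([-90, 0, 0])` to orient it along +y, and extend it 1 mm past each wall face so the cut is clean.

difference() {
  house_frame();
  translate([4006, -1, 1706]) rotate([-90, 0, 0]) cylinder(h = 123, r = 88);
}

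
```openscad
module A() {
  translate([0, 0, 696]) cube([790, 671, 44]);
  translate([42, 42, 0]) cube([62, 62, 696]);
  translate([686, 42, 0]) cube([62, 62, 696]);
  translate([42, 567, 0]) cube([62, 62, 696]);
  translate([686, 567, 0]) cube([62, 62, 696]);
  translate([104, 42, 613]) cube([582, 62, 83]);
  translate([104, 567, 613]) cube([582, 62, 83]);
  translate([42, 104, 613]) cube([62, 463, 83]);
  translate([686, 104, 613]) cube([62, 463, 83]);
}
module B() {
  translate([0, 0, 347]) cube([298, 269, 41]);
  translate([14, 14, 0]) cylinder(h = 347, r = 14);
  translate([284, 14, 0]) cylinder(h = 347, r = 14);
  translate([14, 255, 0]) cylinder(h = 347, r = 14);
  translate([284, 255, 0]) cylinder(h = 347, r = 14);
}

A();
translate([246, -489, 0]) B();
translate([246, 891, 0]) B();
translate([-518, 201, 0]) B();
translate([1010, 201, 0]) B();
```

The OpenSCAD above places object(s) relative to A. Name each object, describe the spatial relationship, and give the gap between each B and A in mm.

A is a table. B is a stool. Four stools sit around the table at the −y, +y, −x, +x sides. The gap between each stool and the table is 220 mm.

Each stool's nearest face is 220 mm from the table's bounding box.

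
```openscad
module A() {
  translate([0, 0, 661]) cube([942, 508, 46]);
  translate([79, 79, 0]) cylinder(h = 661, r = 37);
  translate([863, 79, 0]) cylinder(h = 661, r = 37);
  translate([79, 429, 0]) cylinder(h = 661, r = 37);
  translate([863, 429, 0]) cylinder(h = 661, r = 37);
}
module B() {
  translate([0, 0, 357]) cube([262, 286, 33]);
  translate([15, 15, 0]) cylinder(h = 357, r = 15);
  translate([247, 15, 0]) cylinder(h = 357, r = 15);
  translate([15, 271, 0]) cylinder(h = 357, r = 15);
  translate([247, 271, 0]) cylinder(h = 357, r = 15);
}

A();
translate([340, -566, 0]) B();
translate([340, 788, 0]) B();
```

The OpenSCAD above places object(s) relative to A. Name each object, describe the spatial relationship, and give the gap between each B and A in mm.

A is a table. B is a stool. Two stools sit around the table at the −y, +y sides. The gap between each stool and the table is 280 mm.

Each stool's nearest face is 280 mm from the table's bounding box.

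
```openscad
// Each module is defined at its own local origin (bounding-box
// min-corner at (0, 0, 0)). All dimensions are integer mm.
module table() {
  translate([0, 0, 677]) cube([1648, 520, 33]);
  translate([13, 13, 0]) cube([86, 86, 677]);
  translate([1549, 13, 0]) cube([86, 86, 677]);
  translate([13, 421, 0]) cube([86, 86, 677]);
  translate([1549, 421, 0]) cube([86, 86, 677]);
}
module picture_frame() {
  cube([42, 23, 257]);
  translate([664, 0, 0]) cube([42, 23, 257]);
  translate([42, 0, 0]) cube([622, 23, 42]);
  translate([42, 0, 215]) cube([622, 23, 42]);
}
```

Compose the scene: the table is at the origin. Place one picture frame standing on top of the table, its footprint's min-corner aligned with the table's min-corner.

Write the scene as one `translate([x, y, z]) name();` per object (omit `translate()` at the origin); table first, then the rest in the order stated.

table();
translate([0, 0, 710]) picture_frame();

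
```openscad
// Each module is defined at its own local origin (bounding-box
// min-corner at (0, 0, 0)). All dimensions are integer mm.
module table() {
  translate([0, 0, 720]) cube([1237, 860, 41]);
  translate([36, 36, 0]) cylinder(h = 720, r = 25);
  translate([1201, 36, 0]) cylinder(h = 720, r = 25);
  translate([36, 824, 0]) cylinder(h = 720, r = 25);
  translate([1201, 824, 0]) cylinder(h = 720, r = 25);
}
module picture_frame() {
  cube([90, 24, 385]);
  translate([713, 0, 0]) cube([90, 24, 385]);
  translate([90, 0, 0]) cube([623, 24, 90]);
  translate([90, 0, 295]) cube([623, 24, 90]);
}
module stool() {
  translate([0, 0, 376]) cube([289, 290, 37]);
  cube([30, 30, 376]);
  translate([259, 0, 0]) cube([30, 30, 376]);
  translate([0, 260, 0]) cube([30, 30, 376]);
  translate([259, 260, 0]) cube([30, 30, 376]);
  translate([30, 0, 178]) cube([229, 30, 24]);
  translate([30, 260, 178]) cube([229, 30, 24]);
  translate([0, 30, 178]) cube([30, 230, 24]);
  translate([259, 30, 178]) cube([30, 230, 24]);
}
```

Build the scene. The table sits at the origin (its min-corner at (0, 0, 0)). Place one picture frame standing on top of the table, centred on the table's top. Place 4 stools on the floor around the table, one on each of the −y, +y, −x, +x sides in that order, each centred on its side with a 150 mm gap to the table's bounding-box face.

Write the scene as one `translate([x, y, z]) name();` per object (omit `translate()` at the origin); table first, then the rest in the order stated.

table();
translate([217, 418, 761]) picture_frame();
translate([474, -440, 0]) stool();
translate([474, 1010, 0]) stool();
translate([-439, 285, 0]) stool();
translate([1387, 285, 0]) stool();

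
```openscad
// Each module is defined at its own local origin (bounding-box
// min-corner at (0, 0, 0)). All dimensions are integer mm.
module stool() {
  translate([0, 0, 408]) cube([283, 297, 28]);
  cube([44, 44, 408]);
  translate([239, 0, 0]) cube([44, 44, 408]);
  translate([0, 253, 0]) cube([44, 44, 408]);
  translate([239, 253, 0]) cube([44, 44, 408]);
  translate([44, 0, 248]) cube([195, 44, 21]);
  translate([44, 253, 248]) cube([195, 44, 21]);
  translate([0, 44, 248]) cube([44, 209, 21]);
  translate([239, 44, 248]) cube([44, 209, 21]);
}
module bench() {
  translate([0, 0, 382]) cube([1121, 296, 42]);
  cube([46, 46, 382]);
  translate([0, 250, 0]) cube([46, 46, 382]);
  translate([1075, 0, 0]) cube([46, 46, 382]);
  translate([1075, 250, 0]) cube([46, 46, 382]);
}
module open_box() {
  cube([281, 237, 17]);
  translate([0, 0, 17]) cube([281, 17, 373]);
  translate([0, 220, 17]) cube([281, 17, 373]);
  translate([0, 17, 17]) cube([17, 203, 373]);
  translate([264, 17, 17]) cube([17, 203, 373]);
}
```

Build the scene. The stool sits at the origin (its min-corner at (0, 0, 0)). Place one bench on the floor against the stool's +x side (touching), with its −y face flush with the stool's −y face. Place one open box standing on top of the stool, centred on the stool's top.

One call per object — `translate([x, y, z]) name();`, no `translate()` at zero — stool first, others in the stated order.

stool();
translate([283, 0, 0]) bench();
translate([1, 30, 436]) open_box();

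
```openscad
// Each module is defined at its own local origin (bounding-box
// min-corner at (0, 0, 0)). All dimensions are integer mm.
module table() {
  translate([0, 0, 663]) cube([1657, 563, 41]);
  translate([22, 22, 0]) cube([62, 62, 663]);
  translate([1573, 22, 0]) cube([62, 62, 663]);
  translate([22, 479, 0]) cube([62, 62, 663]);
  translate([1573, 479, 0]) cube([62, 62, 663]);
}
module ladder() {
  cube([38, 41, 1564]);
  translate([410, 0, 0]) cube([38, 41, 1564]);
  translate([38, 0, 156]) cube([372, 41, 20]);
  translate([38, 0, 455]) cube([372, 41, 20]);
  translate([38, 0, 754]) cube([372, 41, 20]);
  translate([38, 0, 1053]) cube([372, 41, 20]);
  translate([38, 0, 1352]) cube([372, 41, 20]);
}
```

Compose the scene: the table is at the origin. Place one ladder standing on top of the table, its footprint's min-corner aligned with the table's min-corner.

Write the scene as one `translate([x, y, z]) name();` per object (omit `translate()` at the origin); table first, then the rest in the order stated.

table();
translate([0, 0, 704]) ladder();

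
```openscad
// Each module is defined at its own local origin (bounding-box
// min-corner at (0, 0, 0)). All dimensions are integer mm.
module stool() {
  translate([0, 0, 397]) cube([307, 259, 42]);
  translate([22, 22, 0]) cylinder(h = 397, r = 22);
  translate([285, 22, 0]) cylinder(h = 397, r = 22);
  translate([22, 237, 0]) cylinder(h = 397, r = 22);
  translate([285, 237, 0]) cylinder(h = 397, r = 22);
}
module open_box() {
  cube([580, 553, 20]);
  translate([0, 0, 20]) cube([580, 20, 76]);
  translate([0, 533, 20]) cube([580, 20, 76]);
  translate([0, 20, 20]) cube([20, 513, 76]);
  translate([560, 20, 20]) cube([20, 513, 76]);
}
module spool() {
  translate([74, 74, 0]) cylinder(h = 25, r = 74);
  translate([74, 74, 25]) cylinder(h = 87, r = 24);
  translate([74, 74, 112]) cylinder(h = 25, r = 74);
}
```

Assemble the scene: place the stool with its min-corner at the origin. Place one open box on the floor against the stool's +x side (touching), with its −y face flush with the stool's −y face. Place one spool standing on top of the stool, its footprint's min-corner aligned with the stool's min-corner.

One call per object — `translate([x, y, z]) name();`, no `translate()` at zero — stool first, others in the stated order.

stool();
translate([307, 0, 0]) open_box();
translate([0, 0, 439]) spool();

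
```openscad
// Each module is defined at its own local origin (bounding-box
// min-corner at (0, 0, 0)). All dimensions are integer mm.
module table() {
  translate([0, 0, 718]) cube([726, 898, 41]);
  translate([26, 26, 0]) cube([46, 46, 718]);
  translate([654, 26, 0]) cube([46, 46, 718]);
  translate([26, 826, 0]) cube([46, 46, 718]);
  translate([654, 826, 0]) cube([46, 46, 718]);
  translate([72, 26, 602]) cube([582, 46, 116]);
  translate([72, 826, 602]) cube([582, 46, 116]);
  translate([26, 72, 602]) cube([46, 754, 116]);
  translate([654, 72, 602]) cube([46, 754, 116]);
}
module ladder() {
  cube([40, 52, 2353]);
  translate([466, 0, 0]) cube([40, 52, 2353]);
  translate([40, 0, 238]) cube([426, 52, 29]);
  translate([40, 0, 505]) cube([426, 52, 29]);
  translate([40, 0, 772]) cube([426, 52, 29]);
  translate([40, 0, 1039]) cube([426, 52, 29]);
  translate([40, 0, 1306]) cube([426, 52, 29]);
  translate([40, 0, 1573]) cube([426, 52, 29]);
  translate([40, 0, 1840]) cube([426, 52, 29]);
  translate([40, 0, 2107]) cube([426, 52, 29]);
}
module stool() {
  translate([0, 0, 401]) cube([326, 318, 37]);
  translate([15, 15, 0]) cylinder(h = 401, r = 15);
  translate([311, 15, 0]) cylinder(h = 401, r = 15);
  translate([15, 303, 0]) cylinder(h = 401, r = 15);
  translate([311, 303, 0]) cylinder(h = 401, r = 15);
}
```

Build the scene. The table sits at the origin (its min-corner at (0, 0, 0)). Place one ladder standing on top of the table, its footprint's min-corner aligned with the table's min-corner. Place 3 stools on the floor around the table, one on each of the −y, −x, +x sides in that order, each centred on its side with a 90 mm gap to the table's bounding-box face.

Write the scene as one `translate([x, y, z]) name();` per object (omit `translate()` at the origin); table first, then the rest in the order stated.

table();
translate([0, 0, 759]) ladder();
translate([200, -408, 0]) stool();
translate([-416, 290, 0]) stool();
translate([816, 290, 0]) stool();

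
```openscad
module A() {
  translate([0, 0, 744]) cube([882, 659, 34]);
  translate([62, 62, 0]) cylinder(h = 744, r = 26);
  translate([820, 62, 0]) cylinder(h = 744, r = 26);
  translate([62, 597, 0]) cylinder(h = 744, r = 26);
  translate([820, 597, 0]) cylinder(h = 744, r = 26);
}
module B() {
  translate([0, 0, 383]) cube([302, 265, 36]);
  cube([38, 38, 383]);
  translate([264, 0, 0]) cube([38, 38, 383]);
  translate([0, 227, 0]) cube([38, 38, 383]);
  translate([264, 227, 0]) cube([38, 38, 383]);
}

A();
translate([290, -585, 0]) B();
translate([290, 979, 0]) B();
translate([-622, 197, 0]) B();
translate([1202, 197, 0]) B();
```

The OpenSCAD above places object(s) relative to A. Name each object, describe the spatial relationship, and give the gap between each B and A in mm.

Each stool's nearest face is 320 mm from the table's bounding box.

A is a table. B is a stool. Four stools sit around the table at the −y, +y, −x, +x sides. The gap between each stool and the table is 320 mm.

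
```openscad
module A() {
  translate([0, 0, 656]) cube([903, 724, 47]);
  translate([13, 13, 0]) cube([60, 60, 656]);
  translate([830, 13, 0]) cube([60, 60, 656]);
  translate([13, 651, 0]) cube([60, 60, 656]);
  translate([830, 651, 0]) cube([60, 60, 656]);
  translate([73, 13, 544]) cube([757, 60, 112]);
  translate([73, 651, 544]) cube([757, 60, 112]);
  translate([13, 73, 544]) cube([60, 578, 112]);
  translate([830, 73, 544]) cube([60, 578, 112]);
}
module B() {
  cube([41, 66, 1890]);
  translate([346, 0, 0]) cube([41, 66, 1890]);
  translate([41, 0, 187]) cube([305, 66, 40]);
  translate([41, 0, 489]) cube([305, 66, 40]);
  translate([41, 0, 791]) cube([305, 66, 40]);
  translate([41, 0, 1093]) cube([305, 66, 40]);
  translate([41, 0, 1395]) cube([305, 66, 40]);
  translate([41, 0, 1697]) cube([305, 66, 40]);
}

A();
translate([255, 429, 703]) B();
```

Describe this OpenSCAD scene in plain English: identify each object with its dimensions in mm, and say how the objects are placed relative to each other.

A is a rectangular dining table. The top is 903×724×47 mm with its upper surface at z = 703 mm. It stands on four 60×60 mm square legs, each inset 13 mm from the nearest pair of top edges, running from the floor to the underside of the top. Four apron rails, 60 mm thick and 112 mm tall, run between adjacent legs with their top edges flush with the underside of the top and their outer faces flush with the legs' outer faces.

B is a wooden ladder with two side rails of 41×66 mm section and 1890 mm height, set 387 mm apart overall. Between them run 6 rectangular rungs (66 mm deep, 40 mm thick), front faces flush with the rails' −y face. The bottom of the first rung is 187 mm above the floor and each subsequent rung is 302 mm higher than the one below.

The ladder is on top of the table.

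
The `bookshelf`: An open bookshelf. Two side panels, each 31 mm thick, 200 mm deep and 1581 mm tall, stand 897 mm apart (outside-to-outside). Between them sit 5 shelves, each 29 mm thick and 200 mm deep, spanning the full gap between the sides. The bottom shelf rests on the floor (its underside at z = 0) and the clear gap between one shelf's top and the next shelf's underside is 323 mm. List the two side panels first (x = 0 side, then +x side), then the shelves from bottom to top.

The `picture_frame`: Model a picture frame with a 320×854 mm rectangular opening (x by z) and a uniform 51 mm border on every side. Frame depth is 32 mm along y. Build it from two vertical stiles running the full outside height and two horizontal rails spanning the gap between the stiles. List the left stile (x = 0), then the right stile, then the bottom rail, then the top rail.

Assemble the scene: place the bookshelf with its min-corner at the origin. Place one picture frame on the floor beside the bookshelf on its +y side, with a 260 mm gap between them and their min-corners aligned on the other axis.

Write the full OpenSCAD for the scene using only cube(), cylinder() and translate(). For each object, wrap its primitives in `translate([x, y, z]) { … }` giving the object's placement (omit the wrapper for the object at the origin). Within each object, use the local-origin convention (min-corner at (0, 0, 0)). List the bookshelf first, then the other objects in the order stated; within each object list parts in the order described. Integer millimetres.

cube([31, 200, 1581]);
translate([866, 0, 0]) cube([31, 200, 1581]);
translate([31, 0, 0]) cube([835, 200, 29]);
translate([31, 0, 352]) cube([835, 200, 29]);
translate([31, 0, 704]) cube([835, 200, 29]);
translate([31, 0, 1056]) cube([835, 200, 29]);
translate([31, 0, 1408]) cube([835, 200, 29]);
translate([0, 460, 0]) {
  cube([51, 32, 956]);
  translate([371, 0, 0]) cube([51, 32, 956]);
  translate([51, 0, 0]) cube([320, 32, 51]);
  translate([51, 0, 905]) cube([320, 32, 51]);
}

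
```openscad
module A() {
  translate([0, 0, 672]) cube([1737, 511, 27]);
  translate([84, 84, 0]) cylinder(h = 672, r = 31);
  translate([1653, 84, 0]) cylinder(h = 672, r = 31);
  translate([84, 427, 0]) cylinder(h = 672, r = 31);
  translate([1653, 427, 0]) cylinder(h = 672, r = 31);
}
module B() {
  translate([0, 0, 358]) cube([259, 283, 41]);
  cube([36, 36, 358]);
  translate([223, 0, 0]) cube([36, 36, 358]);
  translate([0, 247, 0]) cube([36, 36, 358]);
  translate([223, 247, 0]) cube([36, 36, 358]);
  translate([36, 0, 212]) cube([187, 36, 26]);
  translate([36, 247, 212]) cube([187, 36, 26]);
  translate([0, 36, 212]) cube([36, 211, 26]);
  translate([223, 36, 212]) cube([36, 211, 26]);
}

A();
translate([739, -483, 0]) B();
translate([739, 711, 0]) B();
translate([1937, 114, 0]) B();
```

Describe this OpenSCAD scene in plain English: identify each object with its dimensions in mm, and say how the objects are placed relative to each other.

A is a table: top 1737 mm (x) × 511 mm (y), 27 mm thick, upper face at z = 699 mm, on four round legs of 62 mm diameter, each leg's bounding box inset 53 mm from the nearest pair of top edges, running from z = 0 to the bottom of the top.

B is a four-legged stool. The seat is 259×283 mm, 41 mm thick, top at z = 399 mm. It stands on four square legs, each 36×36 mm in cross-section, from z = 0 to the seat underside, each flush with a corner of the seat. Four stretchers, 36 mm wide and 26 mm tall, connect adjacent legs with their undersides at z = 212 mm, each running between the inner faces of the legs it joins and aligned with the legs' outer faces on the other axis.

Three stools sit around the table at the −y, +y, +x sides.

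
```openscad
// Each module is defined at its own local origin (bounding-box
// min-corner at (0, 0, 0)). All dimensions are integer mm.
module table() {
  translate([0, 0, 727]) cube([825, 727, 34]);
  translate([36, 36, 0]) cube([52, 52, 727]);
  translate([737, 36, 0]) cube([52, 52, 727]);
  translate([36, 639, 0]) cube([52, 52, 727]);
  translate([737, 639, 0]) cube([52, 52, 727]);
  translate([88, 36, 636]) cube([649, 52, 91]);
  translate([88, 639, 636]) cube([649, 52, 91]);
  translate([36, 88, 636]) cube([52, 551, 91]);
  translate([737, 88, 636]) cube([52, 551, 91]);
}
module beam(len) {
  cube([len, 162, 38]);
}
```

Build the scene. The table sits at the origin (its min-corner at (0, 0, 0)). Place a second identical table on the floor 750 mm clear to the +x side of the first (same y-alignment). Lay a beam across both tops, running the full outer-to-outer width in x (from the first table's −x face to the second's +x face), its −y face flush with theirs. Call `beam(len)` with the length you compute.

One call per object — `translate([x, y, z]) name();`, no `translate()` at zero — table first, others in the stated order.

table();
translate([1575, 0, 0]) table();
translate([0, 0, 761]) beam(2400);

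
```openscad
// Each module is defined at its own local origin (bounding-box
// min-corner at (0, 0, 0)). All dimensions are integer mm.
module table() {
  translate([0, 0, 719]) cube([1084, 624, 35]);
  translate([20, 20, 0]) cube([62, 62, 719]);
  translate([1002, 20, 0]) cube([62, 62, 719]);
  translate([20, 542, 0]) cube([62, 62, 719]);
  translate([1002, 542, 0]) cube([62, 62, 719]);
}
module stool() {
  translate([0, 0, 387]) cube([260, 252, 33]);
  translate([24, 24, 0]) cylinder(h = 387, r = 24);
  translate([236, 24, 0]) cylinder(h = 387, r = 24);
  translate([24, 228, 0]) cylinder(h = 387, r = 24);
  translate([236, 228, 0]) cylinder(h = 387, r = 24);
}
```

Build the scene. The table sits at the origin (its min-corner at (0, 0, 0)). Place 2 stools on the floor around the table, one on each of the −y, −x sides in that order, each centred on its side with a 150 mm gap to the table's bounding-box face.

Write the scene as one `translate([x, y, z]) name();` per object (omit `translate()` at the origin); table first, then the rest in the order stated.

table();
translate([412, -402, 0]) stool();
translate([-410, 186, 0]) stool();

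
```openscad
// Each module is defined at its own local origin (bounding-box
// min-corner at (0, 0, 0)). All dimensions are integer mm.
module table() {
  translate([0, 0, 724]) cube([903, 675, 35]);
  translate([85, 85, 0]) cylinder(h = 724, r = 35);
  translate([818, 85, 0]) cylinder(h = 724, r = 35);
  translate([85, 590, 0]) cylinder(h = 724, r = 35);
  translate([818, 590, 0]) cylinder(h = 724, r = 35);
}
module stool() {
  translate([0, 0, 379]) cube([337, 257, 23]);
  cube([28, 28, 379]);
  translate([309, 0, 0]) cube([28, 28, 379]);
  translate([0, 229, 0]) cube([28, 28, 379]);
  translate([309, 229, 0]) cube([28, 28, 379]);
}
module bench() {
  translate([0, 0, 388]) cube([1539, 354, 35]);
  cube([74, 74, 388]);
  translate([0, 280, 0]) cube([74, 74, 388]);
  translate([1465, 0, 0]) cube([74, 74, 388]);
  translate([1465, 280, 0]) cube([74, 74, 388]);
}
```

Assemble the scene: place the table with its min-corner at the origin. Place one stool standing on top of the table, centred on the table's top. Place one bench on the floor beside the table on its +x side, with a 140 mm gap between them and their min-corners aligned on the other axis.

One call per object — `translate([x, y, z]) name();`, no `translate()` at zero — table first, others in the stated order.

table();
translate([283, 209, 759]) stool();
translate([1043, 0, 0]) bench();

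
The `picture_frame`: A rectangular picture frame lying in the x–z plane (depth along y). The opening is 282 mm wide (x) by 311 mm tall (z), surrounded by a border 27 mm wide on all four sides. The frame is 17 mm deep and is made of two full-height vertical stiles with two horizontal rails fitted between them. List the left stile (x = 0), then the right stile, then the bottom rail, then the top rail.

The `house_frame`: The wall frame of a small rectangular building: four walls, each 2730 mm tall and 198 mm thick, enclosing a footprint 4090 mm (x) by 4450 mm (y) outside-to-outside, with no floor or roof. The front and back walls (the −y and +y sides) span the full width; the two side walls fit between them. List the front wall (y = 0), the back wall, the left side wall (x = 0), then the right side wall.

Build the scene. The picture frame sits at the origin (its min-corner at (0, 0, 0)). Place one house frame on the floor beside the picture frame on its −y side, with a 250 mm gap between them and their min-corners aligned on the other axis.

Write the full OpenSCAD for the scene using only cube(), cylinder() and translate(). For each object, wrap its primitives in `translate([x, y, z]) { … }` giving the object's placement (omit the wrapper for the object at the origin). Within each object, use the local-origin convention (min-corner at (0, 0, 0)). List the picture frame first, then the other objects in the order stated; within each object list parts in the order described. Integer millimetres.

cube([27, 17, 365]);
translate([309, 0, 0]) cube([27, 17, 365]);
translate([27, 0, 0]) cube([282, 17, 27]);
translate([27, 0, 338]) cube([282, 17, 27]);
translate([0, -4700, 0]) {
  cube([4090, 198, 2730]);
  translate([0, 4252, 0]) cube([4090, 198, 2730]);
  translate([0, 198, 0]) cube([198, 4054, 2730]);
  translate([3892, 198, 0]) cube([198, 4054, 2730]);
}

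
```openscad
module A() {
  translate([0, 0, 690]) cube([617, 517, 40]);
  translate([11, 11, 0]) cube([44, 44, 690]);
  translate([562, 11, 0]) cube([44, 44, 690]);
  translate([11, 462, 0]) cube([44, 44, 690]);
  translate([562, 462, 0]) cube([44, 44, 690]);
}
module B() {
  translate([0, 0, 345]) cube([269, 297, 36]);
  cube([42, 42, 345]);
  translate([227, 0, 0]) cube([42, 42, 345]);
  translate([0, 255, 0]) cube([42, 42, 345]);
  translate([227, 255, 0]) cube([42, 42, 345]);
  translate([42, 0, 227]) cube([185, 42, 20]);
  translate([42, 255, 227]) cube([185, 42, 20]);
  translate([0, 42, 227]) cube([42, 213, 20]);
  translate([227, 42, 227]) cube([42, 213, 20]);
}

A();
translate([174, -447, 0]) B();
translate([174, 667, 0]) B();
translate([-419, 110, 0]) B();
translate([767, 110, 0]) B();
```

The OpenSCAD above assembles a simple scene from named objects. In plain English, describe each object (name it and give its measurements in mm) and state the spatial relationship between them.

A is a rectangular dining table. The top is 617×517×40 mm with its upper surface at z = 730 mm. It stands on four 44×44 mm square legs, each inset 11 mm from the nearest pair of top edges, running from the floor to the underside of the top.

B is a four-legged stool. The seat is 269×297 mm, 36 mm thick, top at z = 381 mm. It stands on four square legs, each 42×42 mm in cross-section, from z = 0 to the seat underside, each flush with a corner of the seat. Four stretchers, 42 mm wide and 20 mm tall, connect adjacent legs with their undersides at z = 227 mm, each running between the inner faces of the legs it joins and aligned with the legs' outer faces on the other axis.

Four stools sit around the table at the −y, +y, −x, +x sides.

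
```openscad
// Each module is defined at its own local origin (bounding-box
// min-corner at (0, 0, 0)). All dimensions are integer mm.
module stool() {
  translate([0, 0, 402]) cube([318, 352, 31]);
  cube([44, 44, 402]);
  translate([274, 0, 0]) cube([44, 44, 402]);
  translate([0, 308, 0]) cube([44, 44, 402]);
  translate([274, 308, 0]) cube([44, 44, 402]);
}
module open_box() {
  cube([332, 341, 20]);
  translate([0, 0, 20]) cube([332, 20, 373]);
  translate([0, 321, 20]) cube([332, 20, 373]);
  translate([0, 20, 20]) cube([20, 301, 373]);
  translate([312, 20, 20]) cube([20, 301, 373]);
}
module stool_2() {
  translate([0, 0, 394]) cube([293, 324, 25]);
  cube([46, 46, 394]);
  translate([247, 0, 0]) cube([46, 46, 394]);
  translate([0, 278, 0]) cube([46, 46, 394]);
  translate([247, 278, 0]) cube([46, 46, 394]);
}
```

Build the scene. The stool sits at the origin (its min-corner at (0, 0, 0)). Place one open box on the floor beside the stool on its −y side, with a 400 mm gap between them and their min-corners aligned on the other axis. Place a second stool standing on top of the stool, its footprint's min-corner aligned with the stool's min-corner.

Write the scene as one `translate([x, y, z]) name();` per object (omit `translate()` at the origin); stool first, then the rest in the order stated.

stool();
translate([0, -741, 0]) open_box();
translate([0, 0, 433]) stool_2();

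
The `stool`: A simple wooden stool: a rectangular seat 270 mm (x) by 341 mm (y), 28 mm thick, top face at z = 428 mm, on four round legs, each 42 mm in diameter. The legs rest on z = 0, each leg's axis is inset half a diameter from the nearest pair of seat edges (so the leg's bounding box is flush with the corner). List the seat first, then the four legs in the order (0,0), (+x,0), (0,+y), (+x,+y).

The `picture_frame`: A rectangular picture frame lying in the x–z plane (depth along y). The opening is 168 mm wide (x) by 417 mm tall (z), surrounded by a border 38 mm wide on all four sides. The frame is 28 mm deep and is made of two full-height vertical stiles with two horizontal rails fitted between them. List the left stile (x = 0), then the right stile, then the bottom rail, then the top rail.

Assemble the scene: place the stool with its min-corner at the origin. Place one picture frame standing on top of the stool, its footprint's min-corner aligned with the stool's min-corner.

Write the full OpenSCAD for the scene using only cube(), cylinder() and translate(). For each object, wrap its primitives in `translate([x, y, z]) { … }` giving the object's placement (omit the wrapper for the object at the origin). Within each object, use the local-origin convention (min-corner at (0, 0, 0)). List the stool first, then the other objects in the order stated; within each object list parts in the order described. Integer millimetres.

translate([0, 0, 400]) cube([270, 341, 28]);
translate([21, 21, 0]) cylinder(h = 400, r = 21);
translate([249, 21, 0]) cylinder(h = 400, r = 21);
translate([21, 320, 0]) cylinder(h = 400, r = 21);
translate([249, 320, 0]) cylinder(h = 400, r = 21);
translate([0, 0, 428]) {
  cube([38, 28, 493]);
  translate([206, 0, 0]) cube([38, 28, 493]);
  translate([38, 0, 0]) cube([168, 28, 38]);
  translate([38, 0, 455]) cube([168, 28, 38]);
}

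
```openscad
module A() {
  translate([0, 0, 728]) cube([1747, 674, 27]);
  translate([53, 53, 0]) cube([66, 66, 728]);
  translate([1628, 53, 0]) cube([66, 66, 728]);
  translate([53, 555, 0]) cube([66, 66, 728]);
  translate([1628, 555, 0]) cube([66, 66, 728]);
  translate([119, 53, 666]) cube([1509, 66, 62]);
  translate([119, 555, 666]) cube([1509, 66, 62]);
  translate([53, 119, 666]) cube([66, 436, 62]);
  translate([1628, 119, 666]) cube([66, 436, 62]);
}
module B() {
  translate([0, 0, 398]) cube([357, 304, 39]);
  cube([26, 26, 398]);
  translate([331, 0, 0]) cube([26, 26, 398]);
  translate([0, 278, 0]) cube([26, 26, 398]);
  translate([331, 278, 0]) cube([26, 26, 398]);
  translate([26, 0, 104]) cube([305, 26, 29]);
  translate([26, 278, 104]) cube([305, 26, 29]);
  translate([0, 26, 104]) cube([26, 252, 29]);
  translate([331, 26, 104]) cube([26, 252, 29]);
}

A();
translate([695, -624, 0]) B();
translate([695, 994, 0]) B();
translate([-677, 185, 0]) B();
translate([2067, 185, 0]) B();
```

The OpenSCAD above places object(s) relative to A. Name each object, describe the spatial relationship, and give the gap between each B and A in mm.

A is a table. B is a stool. Four stools sit around the table at the −y, +y, −x, +x sides. The gap between each stool and the table is 320 mm.

Each stool's nearest face is 320 mm from the table's bounding box.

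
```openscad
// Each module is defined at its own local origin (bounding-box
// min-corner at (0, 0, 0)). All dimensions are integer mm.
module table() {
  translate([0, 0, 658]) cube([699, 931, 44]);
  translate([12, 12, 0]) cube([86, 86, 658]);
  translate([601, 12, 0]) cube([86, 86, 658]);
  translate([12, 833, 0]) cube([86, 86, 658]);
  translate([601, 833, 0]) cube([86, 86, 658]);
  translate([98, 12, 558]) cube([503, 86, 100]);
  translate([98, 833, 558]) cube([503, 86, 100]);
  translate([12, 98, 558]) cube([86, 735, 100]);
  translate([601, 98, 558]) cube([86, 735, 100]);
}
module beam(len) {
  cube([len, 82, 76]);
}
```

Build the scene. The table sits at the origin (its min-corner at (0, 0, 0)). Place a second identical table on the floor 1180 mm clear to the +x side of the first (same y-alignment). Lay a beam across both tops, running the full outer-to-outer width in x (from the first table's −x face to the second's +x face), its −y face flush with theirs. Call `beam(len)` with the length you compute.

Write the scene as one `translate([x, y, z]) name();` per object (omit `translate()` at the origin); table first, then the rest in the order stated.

table();
translate([1879, 0, 0]) table();
translate([0, 0, 702]) beam(2578);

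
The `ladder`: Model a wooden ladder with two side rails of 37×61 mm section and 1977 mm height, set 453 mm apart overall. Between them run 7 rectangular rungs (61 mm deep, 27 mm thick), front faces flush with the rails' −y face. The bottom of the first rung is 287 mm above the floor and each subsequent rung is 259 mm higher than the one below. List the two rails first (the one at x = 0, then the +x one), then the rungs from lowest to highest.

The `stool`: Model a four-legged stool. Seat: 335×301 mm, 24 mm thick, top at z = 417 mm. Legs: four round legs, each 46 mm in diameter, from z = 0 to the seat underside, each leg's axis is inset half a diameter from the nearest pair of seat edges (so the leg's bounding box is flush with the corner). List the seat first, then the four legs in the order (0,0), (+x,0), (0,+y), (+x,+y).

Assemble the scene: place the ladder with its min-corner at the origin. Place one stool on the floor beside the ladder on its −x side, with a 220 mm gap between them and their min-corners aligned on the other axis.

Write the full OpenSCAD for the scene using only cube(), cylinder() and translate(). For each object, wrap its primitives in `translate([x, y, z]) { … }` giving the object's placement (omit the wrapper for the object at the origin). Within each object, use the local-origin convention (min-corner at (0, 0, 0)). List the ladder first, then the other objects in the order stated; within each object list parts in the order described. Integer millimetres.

cube([37, 61, 1977]);
translate([416, 0, 0]) cube([37, 61, 1977]);
translate([37, 0, 287]) cube([379, 61, 27]);
translate([37, 0, 546]) cube([379, 61, 27]);
translate([37, 0, 805]) cube([379, 61, 27]);
translate([37, 0, 1064]) cube([379, 61, 27]);
translate([37, 0, 1323]) cube([379, 61, 27]);
translate([37, 0, 1582]) cube([379, 61, 27]);
translate([37, 0, 1841]) cube([379, 61, 27]);
translate([-555, 0, 0]) {
  translate([0, 0, 393]) cube([335, 301, 24]);
  translate([23, 23, 0]) cylinder(h = 393, r = 23);
  translate([312, 23, 0]) cylinder(h = 393, r = 23);
  translate([23, 278, 0]) cylinder(h = 393, r = 23);
  translate([312, 278, 0]) cylinder(h = 393, r = 23);
}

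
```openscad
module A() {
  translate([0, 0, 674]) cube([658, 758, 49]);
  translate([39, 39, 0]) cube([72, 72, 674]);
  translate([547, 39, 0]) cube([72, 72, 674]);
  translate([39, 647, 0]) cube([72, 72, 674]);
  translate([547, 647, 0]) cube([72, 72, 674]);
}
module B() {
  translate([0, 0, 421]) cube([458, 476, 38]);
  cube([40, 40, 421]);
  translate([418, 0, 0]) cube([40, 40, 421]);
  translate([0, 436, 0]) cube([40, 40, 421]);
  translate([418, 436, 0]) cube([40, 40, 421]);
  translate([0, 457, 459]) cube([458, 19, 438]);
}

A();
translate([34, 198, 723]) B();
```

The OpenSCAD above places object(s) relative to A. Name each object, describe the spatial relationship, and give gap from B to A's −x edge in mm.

A is a table. B is a chair. The chair is on top of the table. The gap from the chair to the table's −x edge is 34 mm.

The chair's min-x is at 34; the table's min-x is 0; gap = 34 mm.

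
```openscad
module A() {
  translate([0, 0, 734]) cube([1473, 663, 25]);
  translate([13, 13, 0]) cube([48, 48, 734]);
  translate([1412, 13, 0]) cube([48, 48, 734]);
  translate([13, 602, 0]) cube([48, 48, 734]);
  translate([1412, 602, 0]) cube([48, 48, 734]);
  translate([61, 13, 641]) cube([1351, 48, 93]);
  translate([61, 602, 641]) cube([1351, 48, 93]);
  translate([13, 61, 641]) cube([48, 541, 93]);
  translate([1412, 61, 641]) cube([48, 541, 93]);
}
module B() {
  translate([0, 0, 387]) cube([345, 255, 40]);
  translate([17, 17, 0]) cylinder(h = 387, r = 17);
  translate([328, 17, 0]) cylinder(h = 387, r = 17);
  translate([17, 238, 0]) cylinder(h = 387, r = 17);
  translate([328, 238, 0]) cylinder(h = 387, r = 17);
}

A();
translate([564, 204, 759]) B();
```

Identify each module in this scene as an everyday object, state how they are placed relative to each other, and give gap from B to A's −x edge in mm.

A is a table. B is a stool. The stool is on top of the table, centred. The gap from the stool to the table's −x edge is 564 mm.

The stool's min-x is at 564; the table's min-x is 0; gap = 564 mm.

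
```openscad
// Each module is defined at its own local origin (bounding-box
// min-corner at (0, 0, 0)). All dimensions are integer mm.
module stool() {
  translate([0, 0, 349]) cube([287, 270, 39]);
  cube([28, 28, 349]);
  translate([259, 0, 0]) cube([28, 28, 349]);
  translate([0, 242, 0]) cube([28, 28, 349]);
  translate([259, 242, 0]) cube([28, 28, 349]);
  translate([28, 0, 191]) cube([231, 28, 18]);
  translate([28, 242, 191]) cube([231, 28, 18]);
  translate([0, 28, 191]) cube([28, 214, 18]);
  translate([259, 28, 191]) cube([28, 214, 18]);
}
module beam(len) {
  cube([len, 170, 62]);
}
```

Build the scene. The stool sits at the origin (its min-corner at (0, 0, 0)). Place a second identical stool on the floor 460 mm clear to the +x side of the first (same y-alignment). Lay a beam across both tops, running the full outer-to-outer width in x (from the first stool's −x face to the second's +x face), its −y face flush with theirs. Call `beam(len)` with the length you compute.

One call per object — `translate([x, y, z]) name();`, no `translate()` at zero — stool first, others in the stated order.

stool();
translate([747, 0, 0]) stool();
translate([0, 0, 388]) beam(1034);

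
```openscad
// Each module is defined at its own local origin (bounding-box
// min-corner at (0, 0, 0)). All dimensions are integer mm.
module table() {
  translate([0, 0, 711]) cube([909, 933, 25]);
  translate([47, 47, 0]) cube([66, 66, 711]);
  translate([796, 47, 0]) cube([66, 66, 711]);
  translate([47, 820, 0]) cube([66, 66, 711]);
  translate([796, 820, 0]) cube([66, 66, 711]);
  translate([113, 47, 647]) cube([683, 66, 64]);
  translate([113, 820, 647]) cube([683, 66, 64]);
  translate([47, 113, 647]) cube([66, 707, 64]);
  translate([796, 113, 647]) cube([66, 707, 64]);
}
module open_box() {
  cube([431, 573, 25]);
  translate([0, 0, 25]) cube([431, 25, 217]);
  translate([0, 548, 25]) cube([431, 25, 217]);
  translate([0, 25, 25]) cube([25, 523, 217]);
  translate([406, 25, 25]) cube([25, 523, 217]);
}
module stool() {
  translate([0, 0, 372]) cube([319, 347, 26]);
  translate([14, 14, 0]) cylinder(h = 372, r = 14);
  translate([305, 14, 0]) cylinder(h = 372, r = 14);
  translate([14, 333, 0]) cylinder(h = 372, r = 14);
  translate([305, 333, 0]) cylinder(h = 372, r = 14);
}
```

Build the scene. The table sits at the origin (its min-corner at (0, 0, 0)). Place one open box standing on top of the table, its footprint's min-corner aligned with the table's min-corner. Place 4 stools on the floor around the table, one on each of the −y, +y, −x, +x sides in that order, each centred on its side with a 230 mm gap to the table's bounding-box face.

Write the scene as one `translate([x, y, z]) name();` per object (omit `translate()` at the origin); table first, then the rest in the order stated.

table();
translate([0, 0, 736]) open_box();
translate([295, -577, 0]) stool();
translate([295, 1163, 0]) stool();
translate([-549, 293, 0]) stool();
translate([1139, 293, 0]) stool();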